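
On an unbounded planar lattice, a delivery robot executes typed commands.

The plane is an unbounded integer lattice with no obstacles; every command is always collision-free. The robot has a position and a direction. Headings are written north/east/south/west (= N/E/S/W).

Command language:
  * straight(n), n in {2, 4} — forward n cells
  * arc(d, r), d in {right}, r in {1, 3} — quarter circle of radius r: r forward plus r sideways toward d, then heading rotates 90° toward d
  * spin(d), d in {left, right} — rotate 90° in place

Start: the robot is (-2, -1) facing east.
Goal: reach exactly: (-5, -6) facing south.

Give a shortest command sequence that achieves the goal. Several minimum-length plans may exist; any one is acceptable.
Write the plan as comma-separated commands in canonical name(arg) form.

spin(right), straight(2), arc(right, 3), spin(left)

t0: (-2, -1) facing east
[1] after spin(right): (-2, -1) facing south
[2] after straight(2): (-2, -3) facing south
[3] after arc(right, 3): (-5, -6) facing west
[4] after spin(left): (-5, -6) facing south
shorter routes all fall short; 4 is best.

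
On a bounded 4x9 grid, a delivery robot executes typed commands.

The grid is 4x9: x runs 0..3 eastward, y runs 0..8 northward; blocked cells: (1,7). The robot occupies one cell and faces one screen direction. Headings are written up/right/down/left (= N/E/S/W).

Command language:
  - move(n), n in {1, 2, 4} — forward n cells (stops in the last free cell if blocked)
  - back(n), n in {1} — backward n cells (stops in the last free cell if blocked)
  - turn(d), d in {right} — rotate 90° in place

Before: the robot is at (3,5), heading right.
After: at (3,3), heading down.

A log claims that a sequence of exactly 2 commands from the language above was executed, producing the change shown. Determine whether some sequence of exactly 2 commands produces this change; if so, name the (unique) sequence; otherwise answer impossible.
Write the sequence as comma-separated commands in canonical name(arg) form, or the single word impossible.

key: cell and facing (now S) both changed — the 2 commands mix motion and turning
from: at (3,5), heading right
t=1 turn(right) ⇒ at (3,5), heading down
t=2 move(2) ⇒ at (3,3), heading down
uniquely the one of 25 2-step routes that fits.

turn(right), move(2)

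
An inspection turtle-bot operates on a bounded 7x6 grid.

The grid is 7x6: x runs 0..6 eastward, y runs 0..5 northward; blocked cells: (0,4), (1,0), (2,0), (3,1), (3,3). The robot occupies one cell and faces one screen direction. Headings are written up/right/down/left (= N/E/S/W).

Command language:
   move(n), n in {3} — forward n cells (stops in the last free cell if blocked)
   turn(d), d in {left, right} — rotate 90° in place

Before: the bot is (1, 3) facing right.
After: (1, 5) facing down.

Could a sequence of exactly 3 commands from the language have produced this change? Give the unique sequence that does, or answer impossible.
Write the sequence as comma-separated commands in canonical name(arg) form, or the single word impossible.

all 27 sequences checked — none match.

impossible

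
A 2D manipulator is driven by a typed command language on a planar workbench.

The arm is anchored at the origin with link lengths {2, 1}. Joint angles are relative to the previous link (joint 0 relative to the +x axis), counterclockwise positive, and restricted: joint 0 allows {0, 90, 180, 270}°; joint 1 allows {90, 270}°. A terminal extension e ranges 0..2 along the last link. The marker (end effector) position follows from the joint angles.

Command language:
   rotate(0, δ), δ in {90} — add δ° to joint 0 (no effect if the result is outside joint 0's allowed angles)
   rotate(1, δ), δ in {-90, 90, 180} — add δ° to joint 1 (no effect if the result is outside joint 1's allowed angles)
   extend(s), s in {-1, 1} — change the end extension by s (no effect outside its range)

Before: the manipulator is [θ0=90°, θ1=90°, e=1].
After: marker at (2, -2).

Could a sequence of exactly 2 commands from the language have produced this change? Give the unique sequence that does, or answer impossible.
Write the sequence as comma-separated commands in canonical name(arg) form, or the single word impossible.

t0: [θ0=90°, θ1=90°, e=1]
[1] after rotate(0, 90): [θ0=180°, θ1=90°, e=1]
[2] after rotate(0, 90): [θ0=270°, θ1=90°, e=1]
no other 2-command option fits: unique.

rotate(0, 90), rotate(0, 90)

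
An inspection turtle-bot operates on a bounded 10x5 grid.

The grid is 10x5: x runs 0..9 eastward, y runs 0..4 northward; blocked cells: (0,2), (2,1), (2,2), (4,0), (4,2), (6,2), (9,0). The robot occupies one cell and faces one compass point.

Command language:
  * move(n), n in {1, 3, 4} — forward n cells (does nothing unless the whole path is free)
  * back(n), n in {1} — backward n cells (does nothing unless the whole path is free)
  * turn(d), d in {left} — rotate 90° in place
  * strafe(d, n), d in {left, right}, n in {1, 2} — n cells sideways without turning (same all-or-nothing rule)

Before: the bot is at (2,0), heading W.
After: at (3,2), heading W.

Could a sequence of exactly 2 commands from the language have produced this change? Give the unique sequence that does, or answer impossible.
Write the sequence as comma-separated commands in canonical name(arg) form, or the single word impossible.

key: still facing W at the end — nothing in the sequence rotates
initial: at (2,0), heading W
[1] after back(1): at (3,0), heading W
[2] after strafe(right, 2): at (3,2), heading W
no rival 2-sequence matches.

back(1), strafe(right, 2)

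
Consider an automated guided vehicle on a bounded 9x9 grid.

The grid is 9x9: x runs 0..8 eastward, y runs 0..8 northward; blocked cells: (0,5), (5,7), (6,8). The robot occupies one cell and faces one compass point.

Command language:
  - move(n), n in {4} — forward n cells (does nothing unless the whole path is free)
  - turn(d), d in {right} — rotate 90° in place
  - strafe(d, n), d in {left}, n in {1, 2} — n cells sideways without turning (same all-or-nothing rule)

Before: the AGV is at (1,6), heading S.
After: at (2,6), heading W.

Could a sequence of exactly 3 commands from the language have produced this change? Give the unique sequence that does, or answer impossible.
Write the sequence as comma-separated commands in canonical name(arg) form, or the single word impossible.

strafe(left, 1), turn(right), move(4)

key: position moved to (2,6) AND the heading swung to W — translation plus rotation needed
begin: at (1,6), heading S
1. strafe(left, 1) → at (2,6), heading S
2. turn(right) → at (2,6), heading W
3. move(4) → at (2,6), heading W
no rival 3-sequence matches.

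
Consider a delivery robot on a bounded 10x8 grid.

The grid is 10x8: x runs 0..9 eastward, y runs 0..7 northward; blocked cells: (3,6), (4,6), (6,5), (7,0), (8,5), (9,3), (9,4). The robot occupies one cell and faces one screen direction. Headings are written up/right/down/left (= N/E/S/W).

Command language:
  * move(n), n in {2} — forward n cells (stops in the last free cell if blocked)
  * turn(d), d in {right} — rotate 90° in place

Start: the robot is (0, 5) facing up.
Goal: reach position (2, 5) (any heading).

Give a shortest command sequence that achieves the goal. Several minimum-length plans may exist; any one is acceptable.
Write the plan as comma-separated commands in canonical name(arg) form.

from: (0, 5) facing up
step 1 (turn(right)): (0, 5) facing right
step 2 (move(2)): (2, 5) facing right
shorter routes all fall short; 2 is best.

turn(right), move(2)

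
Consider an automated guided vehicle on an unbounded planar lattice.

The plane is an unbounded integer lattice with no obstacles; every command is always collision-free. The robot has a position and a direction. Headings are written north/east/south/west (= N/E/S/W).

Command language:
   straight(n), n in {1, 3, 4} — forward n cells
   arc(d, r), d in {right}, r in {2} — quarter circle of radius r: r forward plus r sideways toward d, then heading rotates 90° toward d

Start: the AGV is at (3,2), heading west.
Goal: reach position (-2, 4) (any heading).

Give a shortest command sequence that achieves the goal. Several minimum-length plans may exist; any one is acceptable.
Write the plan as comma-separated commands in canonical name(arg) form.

straight(3), arc(right, 2)

start: at (3,2), heading west
t=1 straight(3) ⇒ at (0,2), heading west
t=2 arc(right, 2) ⇒ at (-2,4), heading north
minimal: 2 command(s), checked below 2.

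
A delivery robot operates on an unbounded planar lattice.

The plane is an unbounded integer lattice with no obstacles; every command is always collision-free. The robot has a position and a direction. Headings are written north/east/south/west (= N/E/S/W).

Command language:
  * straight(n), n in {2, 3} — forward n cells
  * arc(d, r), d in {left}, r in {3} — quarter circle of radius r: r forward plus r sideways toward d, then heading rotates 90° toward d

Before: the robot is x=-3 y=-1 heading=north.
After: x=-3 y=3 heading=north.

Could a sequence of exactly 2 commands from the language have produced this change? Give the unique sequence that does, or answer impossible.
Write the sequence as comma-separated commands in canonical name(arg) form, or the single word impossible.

straight(2), straight(2)

key: heading stays N — no command in the sequence turns
begin: x=-3 y=-1 heading=north
step 1 (straight(2)): x=-3 y=1 heading=north
step 2 (straight(2)): x=-3 y=3 heading=north
uniquely the one of 9 2-step routes that fits.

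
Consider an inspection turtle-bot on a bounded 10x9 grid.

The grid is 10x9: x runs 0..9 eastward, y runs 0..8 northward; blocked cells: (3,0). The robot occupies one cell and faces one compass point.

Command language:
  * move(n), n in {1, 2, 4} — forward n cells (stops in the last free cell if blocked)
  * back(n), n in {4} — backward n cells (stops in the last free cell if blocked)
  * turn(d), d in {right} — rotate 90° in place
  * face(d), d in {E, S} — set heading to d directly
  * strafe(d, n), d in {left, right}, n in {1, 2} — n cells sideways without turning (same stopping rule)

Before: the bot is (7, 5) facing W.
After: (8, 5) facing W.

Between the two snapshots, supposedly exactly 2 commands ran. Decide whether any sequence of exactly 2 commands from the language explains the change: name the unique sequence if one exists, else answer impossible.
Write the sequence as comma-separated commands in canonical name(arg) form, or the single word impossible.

key: running move(1) before back(4) would end elsewhere — order is forced
begin: (7, 5) facing W
step 1 (back(4)): (9, 5) facing W
step 2 (move(1)): (8, 5) facing W
no other 2-command option fits: unique.

back(4), move(1)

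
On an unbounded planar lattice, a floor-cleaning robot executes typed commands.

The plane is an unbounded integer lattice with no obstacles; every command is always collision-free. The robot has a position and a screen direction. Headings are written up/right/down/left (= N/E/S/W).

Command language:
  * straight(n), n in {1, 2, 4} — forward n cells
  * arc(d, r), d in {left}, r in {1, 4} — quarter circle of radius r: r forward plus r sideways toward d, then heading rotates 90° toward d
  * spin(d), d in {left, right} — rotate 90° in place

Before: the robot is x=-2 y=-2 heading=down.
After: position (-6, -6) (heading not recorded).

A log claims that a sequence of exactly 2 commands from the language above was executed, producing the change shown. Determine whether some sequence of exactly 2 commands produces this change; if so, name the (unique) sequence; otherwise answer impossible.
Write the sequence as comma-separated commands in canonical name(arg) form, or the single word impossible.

key: running arc(left, 4) before spin(right) would end elsewhere — order is forced
t0: x=-2 y=-2 heading=down
[1] after spin(right): x=-2 y=-2 heading=left
[2] after arc(left, 4): x=-6 y=-6 heading=down
uniquely the one of 49 2-step routes that fits.

spin(right), arc(left, 4)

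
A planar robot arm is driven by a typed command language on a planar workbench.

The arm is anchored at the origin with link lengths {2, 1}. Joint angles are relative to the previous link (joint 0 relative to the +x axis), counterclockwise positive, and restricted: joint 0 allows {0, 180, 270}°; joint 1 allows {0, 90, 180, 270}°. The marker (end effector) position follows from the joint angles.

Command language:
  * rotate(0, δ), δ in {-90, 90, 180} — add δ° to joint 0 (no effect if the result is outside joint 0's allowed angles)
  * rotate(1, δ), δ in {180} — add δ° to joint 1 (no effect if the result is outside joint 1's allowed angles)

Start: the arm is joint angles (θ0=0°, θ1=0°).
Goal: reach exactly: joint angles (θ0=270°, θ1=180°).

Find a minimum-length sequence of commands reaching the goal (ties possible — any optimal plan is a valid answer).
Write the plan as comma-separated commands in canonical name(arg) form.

rotate(1, 180), rotate(0, -90)

from: joint angles (θ0=0°, θ1=0°)
step 1 (rotate(1, 180)): joint angles (θ0=0°, θ1=180°)
step 2 (rotate(0, -90)): joint angles (θ0=270°, θ1=180°)
no 1-step plan works, so 2 is optimal.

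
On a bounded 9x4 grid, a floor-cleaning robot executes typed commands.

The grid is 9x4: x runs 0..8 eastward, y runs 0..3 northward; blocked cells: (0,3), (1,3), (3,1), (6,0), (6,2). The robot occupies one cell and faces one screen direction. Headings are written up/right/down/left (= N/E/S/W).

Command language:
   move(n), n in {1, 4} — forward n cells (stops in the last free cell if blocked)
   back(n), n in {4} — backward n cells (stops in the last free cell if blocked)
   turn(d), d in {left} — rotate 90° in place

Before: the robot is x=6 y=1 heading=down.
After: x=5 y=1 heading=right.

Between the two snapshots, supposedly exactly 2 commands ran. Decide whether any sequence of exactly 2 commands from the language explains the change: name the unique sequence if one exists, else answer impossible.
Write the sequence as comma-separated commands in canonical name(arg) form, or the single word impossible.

every 2-command combo misses the target.

impossible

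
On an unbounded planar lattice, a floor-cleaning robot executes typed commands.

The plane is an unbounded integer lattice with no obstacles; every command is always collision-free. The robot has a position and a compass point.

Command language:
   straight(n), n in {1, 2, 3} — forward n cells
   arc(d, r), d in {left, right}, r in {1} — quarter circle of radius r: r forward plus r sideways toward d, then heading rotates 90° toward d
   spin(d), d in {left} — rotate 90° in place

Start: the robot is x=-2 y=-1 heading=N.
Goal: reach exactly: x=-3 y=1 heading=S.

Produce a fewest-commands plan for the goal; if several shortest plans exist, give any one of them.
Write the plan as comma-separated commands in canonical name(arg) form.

start: x=-2 y=-1 heading=N
step 1 (straight(1)): x=-2 y=0 heading=N
step 2 (arc(left, 1)): x=-3 y=1 heading=W
step 3 (spin(left)): x=-3 y=1 heading=S
minimal: 3 command(s), checked below 3.

straight(1), arc(left, 1), spin(left)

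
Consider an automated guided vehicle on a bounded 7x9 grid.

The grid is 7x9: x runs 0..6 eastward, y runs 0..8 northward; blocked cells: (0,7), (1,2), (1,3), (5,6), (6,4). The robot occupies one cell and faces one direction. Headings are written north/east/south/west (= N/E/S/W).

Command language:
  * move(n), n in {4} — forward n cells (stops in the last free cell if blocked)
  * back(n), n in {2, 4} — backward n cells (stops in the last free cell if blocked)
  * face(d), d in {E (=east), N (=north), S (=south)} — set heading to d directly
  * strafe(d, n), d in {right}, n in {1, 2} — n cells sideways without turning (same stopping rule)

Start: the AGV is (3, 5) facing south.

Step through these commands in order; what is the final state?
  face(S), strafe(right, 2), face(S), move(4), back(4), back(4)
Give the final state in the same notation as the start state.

t0: (3, 5) facing south
t=1 face(S) ⇒ (3, 5) facing south
t=2 strafe(right, 2) ⇒ (1, 5) facing south
t=3 face(S) ⇒ (1, 5) facing south
t=4 move(4) ⇒ (1, 4) facing south
t=5 back(4) ⇒ (1, 8) facing south
t=6 back(4) ⇒ (1, 8) facing south

(1, 8) facing south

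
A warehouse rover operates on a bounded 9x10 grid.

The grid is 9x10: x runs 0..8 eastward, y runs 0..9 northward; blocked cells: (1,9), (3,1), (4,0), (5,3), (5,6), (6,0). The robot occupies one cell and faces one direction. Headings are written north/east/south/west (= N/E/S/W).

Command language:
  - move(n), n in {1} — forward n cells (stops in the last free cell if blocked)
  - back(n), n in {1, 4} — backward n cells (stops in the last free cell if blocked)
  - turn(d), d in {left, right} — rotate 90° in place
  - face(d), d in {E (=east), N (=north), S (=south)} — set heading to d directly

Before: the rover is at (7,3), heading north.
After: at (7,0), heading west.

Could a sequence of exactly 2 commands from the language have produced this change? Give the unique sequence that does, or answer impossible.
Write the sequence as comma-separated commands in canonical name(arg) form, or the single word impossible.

key: cell and facing (now W) both changed — the 2 commands mix motion and turning
start: at (7,3), heading north
1. back(4) → at (7,0), heading north
2. turn(left) → at (7,0), heading west
uniquely the one of 64 2-step routes that fits.

back(4), turn(left)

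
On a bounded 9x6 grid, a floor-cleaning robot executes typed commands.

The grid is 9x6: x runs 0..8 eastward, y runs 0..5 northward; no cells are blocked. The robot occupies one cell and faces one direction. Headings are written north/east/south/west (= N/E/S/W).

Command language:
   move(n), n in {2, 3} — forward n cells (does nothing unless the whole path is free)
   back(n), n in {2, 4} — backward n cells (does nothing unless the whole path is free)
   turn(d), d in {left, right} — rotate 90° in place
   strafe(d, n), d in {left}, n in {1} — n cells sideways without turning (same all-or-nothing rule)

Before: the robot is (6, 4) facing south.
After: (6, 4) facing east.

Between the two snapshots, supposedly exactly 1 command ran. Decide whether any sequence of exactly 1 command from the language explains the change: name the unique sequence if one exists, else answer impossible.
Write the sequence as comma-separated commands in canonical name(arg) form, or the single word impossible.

key: parked at (6,4) the whole time — nothing moves the robot
begin: (6, 4) facing south
1. turn(left) → (6, 4) facing east
no rival 1-sequence matches.

turn(left)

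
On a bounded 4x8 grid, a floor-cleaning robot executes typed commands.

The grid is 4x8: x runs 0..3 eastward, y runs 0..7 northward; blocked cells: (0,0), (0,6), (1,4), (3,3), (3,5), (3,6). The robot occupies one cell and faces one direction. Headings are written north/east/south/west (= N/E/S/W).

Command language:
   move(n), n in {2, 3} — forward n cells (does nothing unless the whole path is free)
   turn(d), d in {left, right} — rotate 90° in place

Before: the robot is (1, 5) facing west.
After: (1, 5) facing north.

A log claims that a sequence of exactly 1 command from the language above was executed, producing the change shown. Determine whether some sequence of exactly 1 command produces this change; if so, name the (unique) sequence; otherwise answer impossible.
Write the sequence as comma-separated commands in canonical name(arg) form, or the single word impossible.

turn(right)

key: parked at (1,5) the whole time — nothing moves the robot
start: (1, 5) facing west
1. turn(right) → (1, 5) facing north
uniquely the one of 4 1-step routes that fits.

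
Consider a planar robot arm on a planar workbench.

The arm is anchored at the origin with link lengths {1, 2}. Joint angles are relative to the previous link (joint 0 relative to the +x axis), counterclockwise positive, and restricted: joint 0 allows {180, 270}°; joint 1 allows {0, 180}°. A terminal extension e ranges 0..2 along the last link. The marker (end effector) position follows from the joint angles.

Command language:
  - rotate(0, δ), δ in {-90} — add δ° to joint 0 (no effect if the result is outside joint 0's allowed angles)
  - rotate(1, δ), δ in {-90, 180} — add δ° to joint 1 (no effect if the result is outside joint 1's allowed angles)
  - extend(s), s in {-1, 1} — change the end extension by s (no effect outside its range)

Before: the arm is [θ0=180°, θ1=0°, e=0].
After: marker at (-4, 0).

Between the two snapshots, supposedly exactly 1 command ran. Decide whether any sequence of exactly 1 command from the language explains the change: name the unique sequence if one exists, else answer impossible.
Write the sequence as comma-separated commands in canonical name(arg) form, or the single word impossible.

begin: [θ0=180°, θ1=0°, e=0]
t=1 extend(1) ⇒ [θ0=180°, θ1=0°, e=1]
no other 1-command option fits: unique.

extend(1)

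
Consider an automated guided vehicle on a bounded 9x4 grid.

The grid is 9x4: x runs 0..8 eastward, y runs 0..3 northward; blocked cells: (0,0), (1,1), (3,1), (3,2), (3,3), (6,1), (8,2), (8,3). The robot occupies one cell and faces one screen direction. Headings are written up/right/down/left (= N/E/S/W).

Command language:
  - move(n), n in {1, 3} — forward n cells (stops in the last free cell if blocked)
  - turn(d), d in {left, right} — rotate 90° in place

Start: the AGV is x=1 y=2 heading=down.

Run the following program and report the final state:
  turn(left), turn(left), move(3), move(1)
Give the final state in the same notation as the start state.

start: x=1 y=2 heading=down
[1] after turn(left): x=1 y=2 heading=right
[2] after turn(left): x=1 y=2 heading=up
[3] after move(3): x=1 y=3 heading=up
[4] after move(1): x=1 y=3 heading=up

x=1 y=3 heading=up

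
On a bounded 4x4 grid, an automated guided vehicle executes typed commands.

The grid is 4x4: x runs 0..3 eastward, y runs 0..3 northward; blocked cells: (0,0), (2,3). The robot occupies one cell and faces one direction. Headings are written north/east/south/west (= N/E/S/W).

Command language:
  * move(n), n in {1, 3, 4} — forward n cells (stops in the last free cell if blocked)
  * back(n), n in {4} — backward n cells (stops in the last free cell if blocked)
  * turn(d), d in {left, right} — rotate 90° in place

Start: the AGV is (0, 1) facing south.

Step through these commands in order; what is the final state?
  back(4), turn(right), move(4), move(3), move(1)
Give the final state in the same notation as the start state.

t0: (0, 1) facing south
t=1 back(4) ⇒ (0, 3) facing south
t=2 turn(right) ⇒ (0, 3) facing west
t=3 move(4) ⇒ (0, 3) facing west
t=4 move(3) ⇒ (0, 3) facing west
t=5 move(1) ⇒ (0, 3) facing west

(0, 3) facing west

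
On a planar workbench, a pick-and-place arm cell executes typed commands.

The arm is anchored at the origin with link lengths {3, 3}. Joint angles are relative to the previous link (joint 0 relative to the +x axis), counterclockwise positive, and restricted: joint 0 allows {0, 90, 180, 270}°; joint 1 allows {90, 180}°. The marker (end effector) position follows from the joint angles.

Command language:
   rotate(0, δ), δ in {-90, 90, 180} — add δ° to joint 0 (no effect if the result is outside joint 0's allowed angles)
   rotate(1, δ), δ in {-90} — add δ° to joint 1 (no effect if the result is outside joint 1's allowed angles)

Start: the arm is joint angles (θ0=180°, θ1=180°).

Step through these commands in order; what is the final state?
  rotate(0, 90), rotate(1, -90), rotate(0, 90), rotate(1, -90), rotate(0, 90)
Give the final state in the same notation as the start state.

joint angles (θ0=90°, θ1=90°)

t0: joint angles (θ0=180°, θ1=180°)
1. rotate(0, 90) → joint angles (θ0=270°, θ1=180°)
2. rotate(1, -90) → joint angles (θ0=270°, θ1=90°)
3. rotate(0, 90) → joint angles (θ0=0°, θ1=90°)
4. rotate(1, -90) → joint angles (θ0=0°, θ1=90°)
5. rotate(0, 90) → joint angles (θ0=90°, θ1=90°)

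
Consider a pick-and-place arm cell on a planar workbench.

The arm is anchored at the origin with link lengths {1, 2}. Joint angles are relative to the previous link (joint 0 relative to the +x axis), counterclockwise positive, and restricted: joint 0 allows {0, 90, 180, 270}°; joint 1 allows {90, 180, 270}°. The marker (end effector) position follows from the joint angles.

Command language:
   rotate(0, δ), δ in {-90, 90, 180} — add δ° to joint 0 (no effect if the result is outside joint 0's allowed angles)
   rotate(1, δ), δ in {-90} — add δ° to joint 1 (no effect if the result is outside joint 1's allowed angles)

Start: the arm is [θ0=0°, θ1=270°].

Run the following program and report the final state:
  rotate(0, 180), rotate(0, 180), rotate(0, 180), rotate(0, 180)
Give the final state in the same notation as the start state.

[θ0=0°, θ1=270°]

from: [θ0=0°, θ1=270°]
[1] after rotate(0, 180): [θ0=180°, θ1=270°]
[2] after rotate(0, 180): [θ0=0°, θ1=270°]
[3] after rotate(0, 180): [θ0=180°, θ1=270°]
[4] after rotate(0, 180): [θ0=0°, θ1=270°]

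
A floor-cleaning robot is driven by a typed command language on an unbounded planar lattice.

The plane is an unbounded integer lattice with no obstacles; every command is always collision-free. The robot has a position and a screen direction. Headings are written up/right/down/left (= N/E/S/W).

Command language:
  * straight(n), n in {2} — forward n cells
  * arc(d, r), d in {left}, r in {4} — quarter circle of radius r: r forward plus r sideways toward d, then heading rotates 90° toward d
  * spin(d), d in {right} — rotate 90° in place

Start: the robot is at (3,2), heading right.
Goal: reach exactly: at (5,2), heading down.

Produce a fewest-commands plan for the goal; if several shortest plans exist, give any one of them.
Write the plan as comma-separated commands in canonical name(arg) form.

straight(2), spin(right)

start: at (3,2), heading right
1. straight(2) → at (5,2), heading right
2. spin(right) → at (5,2), heading down
minimal: 2 command(s), checked below 2.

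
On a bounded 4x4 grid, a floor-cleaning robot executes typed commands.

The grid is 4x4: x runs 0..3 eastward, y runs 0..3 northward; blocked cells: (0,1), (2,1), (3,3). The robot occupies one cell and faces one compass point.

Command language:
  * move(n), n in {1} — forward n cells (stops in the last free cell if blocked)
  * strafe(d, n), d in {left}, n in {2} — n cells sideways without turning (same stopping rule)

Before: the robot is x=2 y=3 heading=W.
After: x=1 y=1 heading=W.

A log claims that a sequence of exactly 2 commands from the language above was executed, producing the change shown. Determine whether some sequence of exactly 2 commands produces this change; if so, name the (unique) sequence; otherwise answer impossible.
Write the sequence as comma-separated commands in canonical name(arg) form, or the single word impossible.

key: order matters: swapping move(1) and strafe(left, 2) lands elsewhere
begin: x=2 y=3 heading=W
step 1 (move(1)): x=1 y=3 heading=W
step 2 (strafe(left, 2)): x=1 y=1 heading=W
no other 2-command option fits: unique.

move(1), strafe(left, 2)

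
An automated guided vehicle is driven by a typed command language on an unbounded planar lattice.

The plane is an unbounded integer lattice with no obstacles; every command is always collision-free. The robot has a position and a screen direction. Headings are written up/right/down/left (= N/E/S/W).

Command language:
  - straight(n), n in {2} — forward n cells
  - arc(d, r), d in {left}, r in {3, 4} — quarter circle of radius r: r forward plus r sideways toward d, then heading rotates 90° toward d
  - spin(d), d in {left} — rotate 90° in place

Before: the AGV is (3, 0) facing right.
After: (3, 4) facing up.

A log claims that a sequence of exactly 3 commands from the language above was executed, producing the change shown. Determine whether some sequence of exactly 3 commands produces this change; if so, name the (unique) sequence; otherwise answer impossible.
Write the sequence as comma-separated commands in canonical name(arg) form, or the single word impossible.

spin(left), straight(2), straight(2)

key: position moved to (3,4) AND the heading swung to N — translation plus rotation needed
initial: (3, 0) facing right
[1] after spin(left): (3, 0) facing up
[2] after straight(2): (3, 2) facing up
[3] after straight(2): (3, 4) facing up
uniquely the one of 64 3-step routes that fits.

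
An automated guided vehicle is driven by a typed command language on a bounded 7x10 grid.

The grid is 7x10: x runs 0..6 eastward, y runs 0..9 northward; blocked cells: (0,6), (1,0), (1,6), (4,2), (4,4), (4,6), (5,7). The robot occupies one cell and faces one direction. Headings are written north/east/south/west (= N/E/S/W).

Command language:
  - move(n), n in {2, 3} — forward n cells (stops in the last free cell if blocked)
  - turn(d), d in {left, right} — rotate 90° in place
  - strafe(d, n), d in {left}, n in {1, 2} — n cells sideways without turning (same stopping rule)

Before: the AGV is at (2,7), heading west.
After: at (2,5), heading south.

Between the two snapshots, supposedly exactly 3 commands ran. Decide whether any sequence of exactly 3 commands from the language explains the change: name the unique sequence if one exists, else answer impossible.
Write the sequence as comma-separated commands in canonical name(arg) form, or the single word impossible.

key: order matters: swapping strafe(left, 1) and turn(left) lands elsewhere
from: at (2,7), heading west
1. strafe(left, 1) → at (2,6), heading west
2. strafe(left, 1) → at (2,5), heading west
3. turn(left) → at (2,5), heading south
uniquely the one of 216 3-step routes that fits.

strafe(left, 1), strafe(left, 1), turn(left)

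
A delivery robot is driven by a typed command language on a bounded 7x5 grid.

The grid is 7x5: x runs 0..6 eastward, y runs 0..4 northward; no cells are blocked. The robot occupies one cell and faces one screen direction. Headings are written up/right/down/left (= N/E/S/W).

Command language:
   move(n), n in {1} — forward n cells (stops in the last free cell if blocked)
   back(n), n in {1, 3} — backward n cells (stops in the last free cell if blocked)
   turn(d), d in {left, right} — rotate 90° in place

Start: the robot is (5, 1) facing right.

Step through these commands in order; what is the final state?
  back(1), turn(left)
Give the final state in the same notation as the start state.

(4, 1) facing up

start: (5, 1) facing right
1. back(1) → (4, 1) facing right
2. turn(left) → (4, 1) facing up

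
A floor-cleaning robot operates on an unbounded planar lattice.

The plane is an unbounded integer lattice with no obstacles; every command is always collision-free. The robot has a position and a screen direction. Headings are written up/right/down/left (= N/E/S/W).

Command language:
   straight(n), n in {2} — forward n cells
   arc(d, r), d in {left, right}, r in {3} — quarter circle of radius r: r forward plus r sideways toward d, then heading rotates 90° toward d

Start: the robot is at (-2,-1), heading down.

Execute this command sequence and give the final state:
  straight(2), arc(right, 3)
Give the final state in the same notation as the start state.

at (-5,-6), heading left

begin: at (-2,-1), heading down
step 1 (straight(2)): at (-2,-3), heading down
step 2 (arc(right, 3)): at (-5,-6), heading left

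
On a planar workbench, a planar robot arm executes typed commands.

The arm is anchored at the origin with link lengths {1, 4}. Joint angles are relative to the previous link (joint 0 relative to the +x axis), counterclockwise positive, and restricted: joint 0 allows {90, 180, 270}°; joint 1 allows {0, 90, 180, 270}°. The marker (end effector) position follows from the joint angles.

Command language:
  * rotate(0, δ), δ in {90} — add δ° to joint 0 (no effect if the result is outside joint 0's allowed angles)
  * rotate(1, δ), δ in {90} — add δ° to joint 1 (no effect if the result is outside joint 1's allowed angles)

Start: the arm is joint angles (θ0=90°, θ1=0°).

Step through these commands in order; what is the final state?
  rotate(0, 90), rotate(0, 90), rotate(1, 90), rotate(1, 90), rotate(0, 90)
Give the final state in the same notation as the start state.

t0: joint angles (θ0=90°, θ1=0°)
1. rotate(0, 90) → joint angles (θ0=180°, θ1=0°)
2. rotate(0, 90) → joint angles (θ0=270°, θ1=0°)
3. rotate(1, 90) → joint angles (θ0=270°, θ1=90°)
4. rotate(1, 90) → joint angles (θ0=270°, θ1=180°)
5. rotate(0, 90) → joint angles (θ0=270°, θ1=180°)

joint angles (θ0=270°, θ1=180°)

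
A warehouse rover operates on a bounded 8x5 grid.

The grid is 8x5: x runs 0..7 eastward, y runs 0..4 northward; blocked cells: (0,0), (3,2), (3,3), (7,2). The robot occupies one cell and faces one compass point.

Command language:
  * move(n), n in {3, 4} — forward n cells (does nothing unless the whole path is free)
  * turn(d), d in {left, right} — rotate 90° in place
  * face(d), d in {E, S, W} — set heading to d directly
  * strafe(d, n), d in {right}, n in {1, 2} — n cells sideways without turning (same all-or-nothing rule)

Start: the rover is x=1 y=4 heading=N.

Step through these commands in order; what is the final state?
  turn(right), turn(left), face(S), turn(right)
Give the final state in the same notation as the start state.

initial: x=1 y=4 heading=N
step 1 (turn(right)): x=1 y=4 heading=E
step 2 (turn(left)): x=1 y=4 heading=N
step 3 (face(S)): x=1 y=4 heading=S
step 4 (turn(right)): x=1 y=4 heading=W

x=1 y=4 heading=W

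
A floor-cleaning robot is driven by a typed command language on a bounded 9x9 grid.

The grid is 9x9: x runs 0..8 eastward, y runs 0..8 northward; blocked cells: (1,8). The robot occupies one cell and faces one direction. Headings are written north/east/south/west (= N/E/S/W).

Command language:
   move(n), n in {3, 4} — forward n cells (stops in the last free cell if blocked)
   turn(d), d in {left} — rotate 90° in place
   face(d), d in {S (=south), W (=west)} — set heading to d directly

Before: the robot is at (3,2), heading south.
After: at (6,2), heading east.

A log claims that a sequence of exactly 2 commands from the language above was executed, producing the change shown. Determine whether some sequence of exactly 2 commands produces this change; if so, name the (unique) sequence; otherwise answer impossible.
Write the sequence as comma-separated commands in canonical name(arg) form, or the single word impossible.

turn(left), move(3)

key: running move(3) before turn(left) would end elsewhere — order is forced
initial: at (3,2), heading south
step 1 (turn(left)): at (3,2), heading east
step 2 (move(3)): at (6,2), heading east
no other 2-command option fits: unique.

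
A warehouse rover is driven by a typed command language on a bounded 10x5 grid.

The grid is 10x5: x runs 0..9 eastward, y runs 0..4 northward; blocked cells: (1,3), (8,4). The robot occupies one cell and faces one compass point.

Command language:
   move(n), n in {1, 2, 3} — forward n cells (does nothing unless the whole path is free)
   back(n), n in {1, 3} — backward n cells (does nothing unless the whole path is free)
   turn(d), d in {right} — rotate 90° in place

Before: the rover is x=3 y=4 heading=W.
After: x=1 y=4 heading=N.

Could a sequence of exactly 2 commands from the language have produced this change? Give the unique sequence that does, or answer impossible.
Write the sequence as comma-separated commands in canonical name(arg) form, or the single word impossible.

move(2), turn(right)

key: running turn(right) before move(2) would end elsewhere — order is forced
from: x=3 y=4 heading=W
t=1 move(2) ⇒ x=1 y=4 heading=W
t=2 turn(right) ⇒ x=1 y=4 heading=N
all 36 alternatives checked — unique.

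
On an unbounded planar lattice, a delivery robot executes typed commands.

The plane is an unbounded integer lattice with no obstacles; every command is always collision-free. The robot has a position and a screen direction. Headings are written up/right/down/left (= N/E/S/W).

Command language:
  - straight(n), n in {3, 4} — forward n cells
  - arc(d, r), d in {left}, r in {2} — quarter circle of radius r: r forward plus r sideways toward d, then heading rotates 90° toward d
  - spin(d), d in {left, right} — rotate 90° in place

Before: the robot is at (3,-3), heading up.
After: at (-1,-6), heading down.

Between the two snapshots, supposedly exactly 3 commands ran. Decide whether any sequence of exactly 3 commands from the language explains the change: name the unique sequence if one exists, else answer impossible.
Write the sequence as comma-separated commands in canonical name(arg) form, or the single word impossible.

arc(left, 2), arc(left, 2), straight(3)

key: running straight(3) before arc(left, 2) would end elsewhere — order is forced
start: at (3,-3), heading up
step 1 (arc(left, 2)): at (1,-1), heading left
step 2 (arc(left, 2)): at (-1,-3), heading down
step 3 (straight(3)): at (-1,-6), heading down
uniquely the one of 125 3-step routes that fits.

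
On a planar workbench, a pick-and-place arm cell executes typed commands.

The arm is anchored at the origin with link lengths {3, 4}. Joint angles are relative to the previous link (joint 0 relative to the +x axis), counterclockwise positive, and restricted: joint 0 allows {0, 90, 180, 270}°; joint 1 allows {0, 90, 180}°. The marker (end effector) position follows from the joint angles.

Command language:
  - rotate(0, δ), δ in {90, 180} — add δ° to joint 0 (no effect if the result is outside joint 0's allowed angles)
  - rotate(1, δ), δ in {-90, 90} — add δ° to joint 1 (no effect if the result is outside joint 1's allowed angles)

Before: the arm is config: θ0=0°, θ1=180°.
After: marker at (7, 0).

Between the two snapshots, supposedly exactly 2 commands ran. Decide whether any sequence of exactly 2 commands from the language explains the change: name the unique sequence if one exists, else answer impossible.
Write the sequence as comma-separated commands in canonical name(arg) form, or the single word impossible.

rotate(1, -90), rotate(1, -90)

t0: config: θ0=0°, θ1=180°
1. rotate(1, -90) → config: θ0=0°, θ1=90°
2. rotate(1, -90) → config: θ0=0°, θ1=0°
all 16 alternatives checked — unique.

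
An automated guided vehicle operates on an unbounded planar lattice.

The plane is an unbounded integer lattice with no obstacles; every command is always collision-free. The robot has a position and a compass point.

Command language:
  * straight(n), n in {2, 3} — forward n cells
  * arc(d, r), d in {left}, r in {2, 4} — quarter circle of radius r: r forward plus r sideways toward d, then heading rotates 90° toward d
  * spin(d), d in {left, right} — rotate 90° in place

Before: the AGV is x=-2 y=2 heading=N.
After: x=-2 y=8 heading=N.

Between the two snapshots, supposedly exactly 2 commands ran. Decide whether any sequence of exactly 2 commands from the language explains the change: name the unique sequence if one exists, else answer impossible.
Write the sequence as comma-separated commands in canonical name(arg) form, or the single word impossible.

straight(3), straight(3)

key: heading stays N — no command in the sequence turns
from: x=-2 y=2 heading=N
1. straight(3) → x=-2 y=5 heading=N
2. straight(3) → x=-2 y=8 heading=N
all 36 alternatives checked — unique.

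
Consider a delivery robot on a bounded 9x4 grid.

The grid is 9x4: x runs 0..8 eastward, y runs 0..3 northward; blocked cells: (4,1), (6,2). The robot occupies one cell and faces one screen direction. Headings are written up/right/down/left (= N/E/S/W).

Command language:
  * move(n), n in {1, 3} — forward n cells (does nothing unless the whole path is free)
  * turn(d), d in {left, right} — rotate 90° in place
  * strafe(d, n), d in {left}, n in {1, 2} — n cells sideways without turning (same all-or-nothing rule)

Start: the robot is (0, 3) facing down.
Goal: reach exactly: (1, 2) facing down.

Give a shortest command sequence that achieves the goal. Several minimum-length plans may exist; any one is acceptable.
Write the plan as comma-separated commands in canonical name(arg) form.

begin: (0, 3) facing down
[1] after move(1): (0, 2) facing down
[2] after strafe(left, 1): (1, 2) facing down
no 1-step plan works, so 2 is optimal.

move(1), strafe(left, 1)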